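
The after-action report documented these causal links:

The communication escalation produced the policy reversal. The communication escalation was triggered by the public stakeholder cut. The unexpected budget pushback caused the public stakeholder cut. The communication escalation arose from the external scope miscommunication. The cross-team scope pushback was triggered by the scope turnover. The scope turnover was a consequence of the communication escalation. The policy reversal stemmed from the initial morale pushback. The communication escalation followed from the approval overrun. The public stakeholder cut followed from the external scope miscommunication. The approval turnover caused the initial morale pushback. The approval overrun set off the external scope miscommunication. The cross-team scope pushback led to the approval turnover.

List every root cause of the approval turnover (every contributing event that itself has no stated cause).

Tracing upstream from the approval turnover: the approval turnover ← the cross-team scope pushback ← the scope turnover ← the communication escalation ← the approval overrun.
A separate upstream branch: the approval turnover ← the cross-team scope pushback ← the scope turnover ← the communication escalation ← the public stakeholder cut ← the unexpected budget pushback.
Each of those chain origins has no stated cause.

the approval overrun, the unexpected budget pushback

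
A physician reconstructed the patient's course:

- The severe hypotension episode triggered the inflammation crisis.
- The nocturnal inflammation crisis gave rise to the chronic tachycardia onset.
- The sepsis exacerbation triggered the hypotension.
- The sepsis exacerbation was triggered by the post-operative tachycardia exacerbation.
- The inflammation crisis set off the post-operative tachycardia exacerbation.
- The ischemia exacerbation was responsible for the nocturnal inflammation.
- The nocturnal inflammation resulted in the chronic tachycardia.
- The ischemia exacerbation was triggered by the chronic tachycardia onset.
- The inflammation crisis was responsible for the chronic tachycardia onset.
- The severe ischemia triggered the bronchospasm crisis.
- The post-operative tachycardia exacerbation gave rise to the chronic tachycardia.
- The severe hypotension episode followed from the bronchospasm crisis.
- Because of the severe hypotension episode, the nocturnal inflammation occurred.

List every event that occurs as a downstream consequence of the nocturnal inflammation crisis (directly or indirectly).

the chronic tachycardia, the chronic tachycardia onset, the ischemia exacerbation, the nocturnal inflammation

Direct effects: the chronic tachycardia onset.
2 steps out: the ischemia exacerbation.
3 steps out: the nocturnal inflammation.
4 steps out: the chronic tachycardia.
Not reachable from it: the severe ischemia, the bronchospasm crisis, the severe hypotension episode, the inflammation crisis, the post-operative tachycardia exacerbation, the sepsis exacerbation, the hypotension.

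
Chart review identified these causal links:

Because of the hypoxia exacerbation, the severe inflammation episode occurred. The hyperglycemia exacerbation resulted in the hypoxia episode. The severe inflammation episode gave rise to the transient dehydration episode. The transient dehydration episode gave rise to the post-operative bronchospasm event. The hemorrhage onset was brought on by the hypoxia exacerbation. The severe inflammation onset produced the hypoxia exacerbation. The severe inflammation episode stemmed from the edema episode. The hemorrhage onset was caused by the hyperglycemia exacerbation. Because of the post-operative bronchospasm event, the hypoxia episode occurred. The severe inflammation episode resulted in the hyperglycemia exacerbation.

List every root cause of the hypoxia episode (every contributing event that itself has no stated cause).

the edema episode, the severe inflammation onset

Tracing upstream from the hypoxia episode: the hypoxia episode ← the hyperglycemia exacerbation ← the severe inflammation episode ← the hypoxia exacerbation ← the severe inflammation onset.
A separate upstream branch: the hypoxia episode ← the hyperglycemia exacerbation ← the severe inflammation episode ← the edema episode.
Each of those chain origins has no stated cause.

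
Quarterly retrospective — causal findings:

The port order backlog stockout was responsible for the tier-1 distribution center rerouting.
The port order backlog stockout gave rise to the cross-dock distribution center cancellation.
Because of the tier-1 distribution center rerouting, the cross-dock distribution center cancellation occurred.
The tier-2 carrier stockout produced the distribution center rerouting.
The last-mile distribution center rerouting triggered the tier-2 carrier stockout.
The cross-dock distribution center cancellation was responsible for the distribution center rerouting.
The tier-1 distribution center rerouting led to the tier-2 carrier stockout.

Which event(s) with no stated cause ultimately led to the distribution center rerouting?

Tracing upstream from the distribution center rerouting: the distribution center rerouting ← the cross-dock distribution center cancellation ← the port order backlog stockout.
A separate upstream branch: the distribution center rerouting ← the tier-2 carrier stockout ← the last-mile distribution center rerouting.
Each of those chain origins has no stated cause.

the last-mile distribution center rerouting, the port order backlog stockout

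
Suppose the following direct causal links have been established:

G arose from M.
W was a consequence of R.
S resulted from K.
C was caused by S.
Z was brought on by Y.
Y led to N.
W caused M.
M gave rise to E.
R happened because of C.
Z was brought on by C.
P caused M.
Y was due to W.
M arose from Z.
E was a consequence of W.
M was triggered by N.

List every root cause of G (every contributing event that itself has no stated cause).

K, P

Tracing upstream from G: G ← M ← Z ← C ← S ← K.
A separate upstream branch: G ← M ← P.
Each of those chain origins has no stated cause.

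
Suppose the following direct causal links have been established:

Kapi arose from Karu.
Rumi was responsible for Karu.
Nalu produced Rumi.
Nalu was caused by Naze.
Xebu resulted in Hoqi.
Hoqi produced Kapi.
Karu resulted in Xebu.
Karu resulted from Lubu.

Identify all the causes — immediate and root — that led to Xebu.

Karu, Lubu, Nalu, Naze, Rumi

Immediate cause of Xebu: Karu.
Further upstream: Lubu, Naze, Nalu, Rumi.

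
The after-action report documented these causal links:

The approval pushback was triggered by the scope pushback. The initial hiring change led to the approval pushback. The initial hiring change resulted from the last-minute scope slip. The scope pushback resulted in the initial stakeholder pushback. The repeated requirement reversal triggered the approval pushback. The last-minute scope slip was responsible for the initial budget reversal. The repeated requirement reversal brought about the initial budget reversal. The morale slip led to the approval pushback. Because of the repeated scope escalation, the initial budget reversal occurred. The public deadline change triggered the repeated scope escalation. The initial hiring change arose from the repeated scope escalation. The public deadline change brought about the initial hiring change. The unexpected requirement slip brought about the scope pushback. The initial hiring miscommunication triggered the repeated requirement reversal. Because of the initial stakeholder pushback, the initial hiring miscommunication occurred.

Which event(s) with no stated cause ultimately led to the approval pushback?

the last-minute scope slip, the morale slip, the public deadline change, the unexpected requirement slip

Tracing upstream from the approval pushback: the approval pushback ← the scope pushback ← the unexpected requirement slip.
A separate upstream branch: the approval pushback ← the morale slip.
A separate upstream branch: the approval pushback ← the initial hiring change ← the last-minute scope slip.
A separate upstream branch: the approval pushback ← the initial hiring change ← the public deadline change.
Each of those chain origins has no stated cause.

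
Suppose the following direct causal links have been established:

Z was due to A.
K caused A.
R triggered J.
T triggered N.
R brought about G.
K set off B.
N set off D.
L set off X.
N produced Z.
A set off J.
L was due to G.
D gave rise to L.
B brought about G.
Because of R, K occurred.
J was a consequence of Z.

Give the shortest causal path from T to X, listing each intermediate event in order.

T → N
N → D
D → L
L → X
Length: 4 steps.

T → N → D → L → X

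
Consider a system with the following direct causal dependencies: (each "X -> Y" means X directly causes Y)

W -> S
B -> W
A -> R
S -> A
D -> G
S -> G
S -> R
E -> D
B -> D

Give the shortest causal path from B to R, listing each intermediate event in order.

B → W
W → S
S → R
Length: 3 steps.

B → W → S → R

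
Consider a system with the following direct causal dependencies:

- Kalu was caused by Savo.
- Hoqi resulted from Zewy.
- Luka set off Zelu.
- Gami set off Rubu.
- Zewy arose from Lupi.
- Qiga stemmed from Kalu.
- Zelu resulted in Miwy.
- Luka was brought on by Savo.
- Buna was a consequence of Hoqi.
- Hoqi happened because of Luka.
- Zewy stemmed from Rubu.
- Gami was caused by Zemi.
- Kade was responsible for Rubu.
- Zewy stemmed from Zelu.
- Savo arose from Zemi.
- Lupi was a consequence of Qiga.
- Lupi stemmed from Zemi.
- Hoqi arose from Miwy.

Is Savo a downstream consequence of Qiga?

No

Qiga leads to Lupi, Zewy, Hoqi, Buna; Savo is not among them.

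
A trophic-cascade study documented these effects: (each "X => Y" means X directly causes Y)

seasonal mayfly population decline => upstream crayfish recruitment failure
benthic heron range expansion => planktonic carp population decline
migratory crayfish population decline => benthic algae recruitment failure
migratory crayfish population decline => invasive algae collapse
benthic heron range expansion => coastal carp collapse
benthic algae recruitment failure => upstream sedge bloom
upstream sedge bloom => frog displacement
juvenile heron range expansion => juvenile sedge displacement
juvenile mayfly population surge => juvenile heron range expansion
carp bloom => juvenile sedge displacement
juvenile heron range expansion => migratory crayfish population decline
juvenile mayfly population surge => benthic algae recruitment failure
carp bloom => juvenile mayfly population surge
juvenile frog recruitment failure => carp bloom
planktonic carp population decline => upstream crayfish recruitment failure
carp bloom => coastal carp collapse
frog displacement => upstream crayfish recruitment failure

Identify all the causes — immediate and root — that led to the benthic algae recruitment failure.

Immediate causes of the benthic algae recruitment failure: the juvenile mayfly population surge, the migratory crayfish population decline.
Further upstream: the juvenile frog recruitment failure, the carp bloom, the juvenile heron range expansion.

the carp bloom, the juvenile frog recruitment failure, the juvenile heron range expansion, the juvenile mayfly population surge, the migratory crayfish population decline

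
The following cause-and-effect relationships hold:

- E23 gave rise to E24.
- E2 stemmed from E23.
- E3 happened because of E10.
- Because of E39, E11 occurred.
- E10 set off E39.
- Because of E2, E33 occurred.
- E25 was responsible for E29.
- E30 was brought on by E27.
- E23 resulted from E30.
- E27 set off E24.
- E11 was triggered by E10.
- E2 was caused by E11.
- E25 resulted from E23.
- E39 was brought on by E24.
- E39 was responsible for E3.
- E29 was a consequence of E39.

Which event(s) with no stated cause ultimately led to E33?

E10, E27

Tracing upstream from E33: E33 ← E2 ← E11 ← E10.
A separate upstream branch: E33 ← E2 ← E23 ← E30 ← E27.
Each of those chain origins has no stated cause.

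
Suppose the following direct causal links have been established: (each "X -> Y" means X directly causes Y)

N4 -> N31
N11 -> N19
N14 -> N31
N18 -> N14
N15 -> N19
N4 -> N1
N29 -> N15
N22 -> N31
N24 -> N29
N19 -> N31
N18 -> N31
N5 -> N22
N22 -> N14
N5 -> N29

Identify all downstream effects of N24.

N15, N19, N29, N31

Direct effects: N29.
2 steps out: N15.
3 steps out: N19.
4 steps out: N31.
Not reachable from it: N4, N1, N5, N18, N11, N22, N14.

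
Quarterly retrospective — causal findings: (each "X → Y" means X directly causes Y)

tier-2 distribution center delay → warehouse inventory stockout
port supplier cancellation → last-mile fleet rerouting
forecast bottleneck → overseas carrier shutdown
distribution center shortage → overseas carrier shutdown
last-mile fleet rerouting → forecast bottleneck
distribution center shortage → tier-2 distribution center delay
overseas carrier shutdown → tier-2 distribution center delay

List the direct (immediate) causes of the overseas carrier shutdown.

Upstream contributors include the port supplier cancellation, the last-mile fleet rerouting, but only the distribution center shortage, the forecast bottleneck feed directly into the overseas carrier shutdown.

the distribution center shortage, the forecast bottleneck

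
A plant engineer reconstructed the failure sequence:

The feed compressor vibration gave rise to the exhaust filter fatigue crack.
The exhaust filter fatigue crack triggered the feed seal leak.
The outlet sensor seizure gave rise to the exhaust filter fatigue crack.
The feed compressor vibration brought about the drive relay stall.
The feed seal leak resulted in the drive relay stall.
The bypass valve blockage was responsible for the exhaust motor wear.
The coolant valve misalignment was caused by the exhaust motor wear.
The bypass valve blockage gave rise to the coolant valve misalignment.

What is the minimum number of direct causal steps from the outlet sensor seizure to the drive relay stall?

Shortest chain: the outlet sensor seizure → the exhaust filter fatigue crack → the feed seal leak → the drive relay stall.

3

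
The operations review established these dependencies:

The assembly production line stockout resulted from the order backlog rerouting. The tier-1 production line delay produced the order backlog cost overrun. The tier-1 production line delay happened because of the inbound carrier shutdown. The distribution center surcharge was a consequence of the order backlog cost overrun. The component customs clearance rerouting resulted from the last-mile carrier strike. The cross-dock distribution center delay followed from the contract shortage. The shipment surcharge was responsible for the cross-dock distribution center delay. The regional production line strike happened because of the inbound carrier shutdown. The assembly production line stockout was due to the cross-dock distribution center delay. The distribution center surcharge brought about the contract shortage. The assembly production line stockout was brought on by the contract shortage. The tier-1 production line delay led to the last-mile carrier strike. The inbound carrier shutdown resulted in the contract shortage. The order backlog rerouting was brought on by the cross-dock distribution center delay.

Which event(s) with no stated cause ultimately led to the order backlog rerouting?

the inbound carrier shutdown, the shipment surcharge

Tracing upstream from the order backlog rerouting: the order backlog rerouting ← the cross-dock distribution center delay ← the contract shortage ← the inbound carrier shutdown.
A separate upstream branch: the order backlog rerouting ← the cross-dock distribution center delay ← the shipment surcharge.
Each of those chain origins has no stated cause.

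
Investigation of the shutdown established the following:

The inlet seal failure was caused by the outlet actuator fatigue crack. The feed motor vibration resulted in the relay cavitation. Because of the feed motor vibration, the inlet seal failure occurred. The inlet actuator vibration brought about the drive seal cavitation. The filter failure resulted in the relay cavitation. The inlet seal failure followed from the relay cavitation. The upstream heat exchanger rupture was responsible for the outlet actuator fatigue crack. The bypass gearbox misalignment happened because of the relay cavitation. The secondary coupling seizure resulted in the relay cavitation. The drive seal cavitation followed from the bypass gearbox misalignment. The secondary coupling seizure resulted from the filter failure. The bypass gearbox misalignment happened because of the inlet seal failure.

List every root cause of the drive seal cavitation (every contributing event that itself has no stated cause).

the feed motor vibration, the filter failure, the inlet actuator vibration, the upstream heat exchanger rupture

Tracing upstream from the drive seal cavitation: the drive seal cavitation ← the inlet actuator vibration.
A separate upstream branch: the drive seal cavitation ← the bypass gearbox misalignment ← the inlet seal failure ← the outlet actuator fatigue crack ← the upstream heat exchanger rupture.
A separate upstream branch: the drive seal cavitation ← the bypass gearbox misalignment ← the relay cavitation ← the filter failure.
A separate upstream branch: the drive seal cavitation ← the bypass gearbox misalignment ← the relay cavitation ← the feed motor vibration.
Each of those chain origins has no stated cause.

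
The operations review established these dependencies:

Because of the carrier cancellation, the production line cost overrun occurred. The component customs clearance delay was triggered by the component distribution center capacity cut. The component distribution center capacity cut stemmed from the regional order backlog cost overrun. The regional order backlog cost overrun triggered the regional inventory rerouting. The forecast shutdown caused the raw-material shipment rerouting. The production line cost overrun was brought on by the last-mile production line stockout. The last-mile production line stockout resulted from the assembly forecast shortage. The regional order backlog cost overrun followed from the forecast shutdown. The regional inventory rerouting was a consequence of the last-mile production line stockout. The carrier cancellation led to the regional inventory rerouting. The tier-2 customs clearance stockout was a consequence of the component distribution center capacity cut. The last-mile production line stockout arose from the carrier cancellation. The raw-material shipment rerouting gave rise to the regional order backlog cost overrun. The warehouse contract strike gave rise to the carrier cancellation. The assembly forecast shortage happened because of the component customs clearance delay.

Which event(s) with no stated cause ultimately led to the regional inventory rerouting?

the forecast shutdown, the warehouse contract strike

Tracing upstream from the regional inventory rerouting: the regional inventory rerouting ← the regional order backlog cost overrun ← the forecast shutdown.
A separate upstream branch: the regional inventory rerouting ← the carrier cancellation ← the warehouse contract strike.
Each of those chain origins has no stated cause.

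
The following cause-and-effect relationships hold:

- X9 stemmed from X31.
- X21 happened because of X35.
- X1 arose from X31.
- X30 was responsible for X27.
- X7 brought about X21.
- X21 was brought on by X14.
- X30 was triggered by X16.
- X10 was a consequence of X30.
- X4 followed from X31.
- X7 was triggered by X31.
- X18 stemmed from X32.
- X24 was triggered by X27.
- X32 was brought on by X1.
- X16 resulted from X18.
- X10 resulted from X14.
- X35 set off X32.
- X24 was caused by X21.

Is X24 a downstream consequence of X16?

There is a causal chain: X16 → X30 → X27 → X24.

Yes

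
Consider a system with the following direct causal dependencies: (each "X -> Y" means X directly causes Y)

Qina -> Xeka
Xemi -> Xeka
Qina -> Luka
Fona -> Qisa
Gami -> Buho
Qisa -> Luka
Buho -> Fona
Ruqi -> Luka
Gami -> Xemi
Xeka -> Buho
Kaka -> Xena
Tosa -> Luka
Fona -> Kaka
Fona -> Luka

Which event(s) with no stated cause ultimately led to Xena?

Gami, Qina

Tracing upstream from Xena: Xena ← Kaka ← Fona ← Buho ← Gami.
A separate upstream branch: Xena ← Kaka ← Fona ← Buho ← Xeka ← Qina.
Each of those chain origins has no stated cause.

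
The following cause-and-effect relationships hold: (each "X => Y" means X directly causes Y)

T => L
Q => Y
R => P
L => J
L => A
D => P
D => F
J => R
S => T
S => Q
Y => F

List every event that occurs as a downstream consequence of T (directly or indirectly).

Direct effects: L.
2 steps out: A, J.
3 steps out: R.
4 steps out: P.
Not reachable from it: S, Q, Y, D, F.

A, J, L, P, R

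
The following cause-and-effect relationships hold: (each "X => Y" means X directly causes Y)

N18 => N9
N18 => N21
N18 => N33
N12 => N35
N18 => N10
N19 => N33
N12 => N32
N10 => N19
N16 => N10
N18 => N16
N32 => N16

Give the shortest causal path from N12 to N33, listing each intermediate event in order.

N12 → N32
N32 → N16
N16 → N10
N10 → N19
N19 → N33
Length: 5 steps.

N12 → N32 → N16 → N10 → N19 → N33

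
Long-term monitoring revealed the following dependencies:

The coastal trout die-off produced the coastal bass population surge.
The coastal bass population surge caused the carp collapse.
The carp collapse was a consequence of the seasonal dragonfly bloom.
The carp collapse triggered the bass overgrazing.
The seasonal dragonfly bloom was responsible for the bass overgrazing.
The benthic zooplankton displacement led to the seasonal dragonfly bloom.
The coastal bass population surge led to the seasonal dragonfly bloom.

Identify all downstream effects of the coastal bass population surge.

the bass overgrazing, the carp collapse, the seasonal dragonfly bloom

Direct effects: the seasonal dragonfly bloom, the carp collapse.
2 steps out: the bass overgrazing.
Not reachable from it: the coastal trout die-off, the benthic zooplankton displacement.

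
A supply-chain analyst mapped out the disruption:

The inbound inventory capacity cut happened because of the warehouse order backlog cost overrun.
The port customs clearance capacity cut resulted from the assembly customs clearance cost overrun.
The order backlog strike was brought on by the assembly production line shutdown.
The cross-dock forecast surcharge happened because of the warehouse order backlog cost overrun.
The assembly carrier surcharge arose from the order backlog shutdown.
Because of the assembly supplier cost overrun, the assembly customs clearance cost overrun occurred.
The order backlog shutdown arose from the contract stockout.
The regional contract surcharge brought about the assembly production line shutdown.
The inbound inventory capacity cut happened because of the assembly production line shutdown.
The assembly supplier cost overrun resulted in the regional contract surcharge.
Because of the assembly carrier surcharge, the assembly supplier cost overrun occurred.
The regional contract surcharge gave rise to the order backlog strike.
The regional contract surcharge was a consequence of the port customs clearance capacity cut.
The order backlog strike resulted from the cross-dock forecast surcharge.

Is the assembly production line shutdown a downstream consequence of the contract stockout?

Yes

There is a causal chain: the contract stockout → the order backlog shutdown → the assembly carrier surcharge → the assembly supplier cost overrun → the regional contract surcharge → the assembly production line shutdown.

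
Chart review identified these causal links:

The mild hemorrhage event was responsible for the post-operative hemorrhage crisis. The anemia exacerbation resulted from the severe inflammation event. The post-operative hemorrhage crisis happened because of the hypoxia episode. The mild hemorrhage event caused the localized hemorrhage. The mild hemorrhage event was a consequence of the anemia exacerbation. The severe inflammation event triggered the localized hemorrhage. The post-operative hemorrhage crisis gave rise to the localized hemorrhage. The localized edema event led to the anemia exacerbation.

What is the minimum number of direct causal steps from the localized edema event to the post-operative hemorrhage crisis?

3

Shortest chain: the localized edema event → the anemia exacerbation → the mild hemorrhage event → the post-operative hemorrhage crisis.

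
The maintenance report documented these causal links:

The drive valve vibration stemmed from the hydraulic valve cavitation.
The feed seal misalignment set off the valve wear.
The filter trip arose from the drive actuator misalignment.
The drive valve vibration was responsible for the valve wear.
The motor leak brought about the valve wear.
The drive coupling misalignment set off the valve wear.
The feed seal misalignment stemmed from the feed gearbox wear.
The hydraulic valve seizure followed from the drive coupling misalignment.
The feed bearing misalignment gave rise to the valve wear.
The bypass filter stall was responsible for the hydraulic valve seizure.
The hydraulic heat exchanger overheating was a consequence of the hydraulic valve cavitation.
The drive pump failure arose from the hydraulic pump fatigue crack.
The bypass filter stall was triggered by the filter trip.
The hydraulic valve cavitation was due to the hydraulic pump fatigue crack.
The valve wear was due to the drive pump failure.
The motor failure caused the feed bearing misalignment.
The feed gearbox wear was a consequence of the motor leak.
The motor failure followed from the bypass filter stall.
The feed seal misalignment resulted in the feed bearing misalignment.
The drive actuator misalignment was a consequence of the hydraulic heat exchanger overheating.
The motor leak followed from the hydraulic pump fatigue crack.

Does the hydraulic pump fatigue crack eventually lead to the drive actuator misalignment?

There is a causal chain: the hydraulic pump fatigue crack → the hydraulic valve cavitation → the hydraulic heat exchanger overheating → the drive actuator misalignment.

Yes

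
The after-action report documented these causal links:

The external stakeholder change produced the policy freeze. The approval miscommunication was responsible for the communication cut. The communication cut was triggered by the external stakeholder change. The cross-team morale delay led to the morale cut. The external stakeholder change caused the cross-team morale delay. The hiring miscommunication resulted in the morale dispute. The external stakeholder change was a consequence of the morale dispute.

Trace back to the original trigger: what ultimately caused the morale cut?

the hiring miscommunication

Tracing upstream from the morale cut: the morale cut ← the cross-team morale delay ← the external stakeholder change ← the morale dispute ← the hiring miscommunication.
The hiring miscommunication has no stated cause, so it is the root.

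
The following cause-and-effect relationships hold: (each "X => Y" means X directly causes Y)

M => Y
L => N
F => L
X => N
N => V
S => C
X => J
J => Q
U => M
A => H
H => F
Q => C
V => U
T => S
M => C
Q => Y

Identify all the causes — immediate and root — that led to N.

A, F, H, L, X

Immediate causes of N: X, L.
Further upstream: A, H, F.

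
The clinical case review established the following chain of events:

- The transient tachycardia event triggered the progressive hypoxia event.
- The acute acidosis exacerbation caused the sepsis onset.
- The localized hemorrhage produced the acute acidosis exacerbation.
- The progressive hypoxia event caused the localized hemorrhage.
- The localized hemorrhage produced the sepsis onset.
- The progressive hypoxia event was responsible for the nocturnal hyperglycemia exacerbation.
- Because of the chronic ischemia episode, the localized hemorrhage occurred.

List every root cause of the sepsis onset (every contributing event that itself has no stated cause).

Tracing upstream from the sepsis onset: the sepsis onset ← the localized hemorrhage ← the chronic ischemia episode.
A separate upstream branch: the sepsis onset ← the localized hemorrhage ← the progressive hypoxia event ← the transient tachycardia event.
Each of those chain origins has no stated cause.

the chronic ischemia episode, the transient tachycardia event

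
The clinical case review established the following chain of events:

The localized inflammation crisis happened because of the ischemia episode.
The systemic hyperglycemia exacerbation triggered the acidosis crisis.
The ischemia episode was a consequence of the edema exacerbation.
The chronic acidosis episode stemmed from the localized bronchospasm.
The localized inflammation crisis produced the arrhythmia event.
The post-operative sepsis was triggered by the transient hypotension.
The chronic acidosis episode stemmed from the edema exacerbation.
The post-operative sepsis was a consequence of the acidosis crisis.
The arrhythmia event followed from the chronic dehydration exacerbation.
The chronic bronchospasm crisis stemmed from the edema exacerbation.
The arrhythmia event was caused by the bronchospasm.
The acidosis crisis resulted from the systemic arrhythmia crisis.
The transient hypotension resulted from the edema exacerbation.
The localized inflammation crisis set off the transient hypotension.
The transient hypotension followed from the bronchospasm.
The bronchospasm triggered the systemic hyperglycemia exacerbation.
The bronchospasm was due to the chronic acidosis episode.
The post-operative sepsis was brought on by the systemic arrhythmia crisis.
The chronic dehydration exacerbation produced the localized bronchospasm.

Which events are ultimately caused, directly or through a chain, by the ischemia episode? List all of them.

Direct effects: the localized inflammation crisis.
2 steps out: the arrhythmia event, the transient hypotension.
3 steps out: the post-operative sepsis.
Not reachable from it: the edema exacerbation, the chronic bronchospasm crisis, the chronic dehydration exacerbation, the localized bronchospasm, the chronic acidosis episode, the bronchospasm, the systemic hyperglycemia exacerbation, the systemic arrhythmia crisis, the acidosis crisis.

the arrhythmia event, the localized inflammation crisis, the post-operative sepsis, the transient hypotension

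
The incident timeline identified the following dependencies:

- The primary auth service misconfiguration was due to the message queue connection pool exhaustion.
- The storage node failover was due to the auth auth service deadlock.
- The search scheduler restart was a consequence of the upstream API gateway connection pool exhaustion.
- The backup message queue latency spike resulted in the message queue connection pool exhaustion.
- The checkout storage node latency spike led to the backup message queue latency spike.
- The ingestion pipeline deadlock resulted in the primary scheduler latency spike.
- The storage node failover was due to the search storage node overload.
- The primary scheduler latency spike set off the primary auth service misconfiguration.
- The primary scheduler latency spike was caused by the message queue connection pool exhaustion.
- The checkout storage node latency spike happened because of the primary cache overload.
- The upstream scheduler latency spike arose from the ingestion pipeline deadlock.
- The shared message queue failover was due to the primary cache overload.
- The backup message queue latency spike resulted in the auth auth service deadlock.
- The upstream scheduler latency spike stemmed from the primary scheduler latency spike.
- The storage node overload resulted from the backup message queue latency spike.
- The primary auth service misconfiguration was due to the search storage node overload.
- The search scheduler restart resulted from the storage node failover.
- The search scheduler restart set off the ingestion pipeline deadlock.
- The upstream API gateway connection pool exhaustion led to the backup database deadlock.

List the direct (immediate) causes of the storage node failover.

Upstream contributors include the primary cache overload, the checkout storage node latency spike, the backup message queue latency spike, but only the auth auth service deadlock, the search storage node overload feed directly into the storage node failover.

the auth auth service deadlock, the search storage node overload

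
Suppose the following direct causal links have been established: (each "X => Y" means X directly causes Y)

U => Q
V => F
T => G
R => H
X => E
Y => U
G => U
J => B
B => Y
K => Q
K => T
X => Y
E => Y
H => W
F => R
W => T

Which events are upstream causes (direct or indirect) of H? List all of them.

Immediate cause of H: R.
Further upstream: V, F.

F, R, V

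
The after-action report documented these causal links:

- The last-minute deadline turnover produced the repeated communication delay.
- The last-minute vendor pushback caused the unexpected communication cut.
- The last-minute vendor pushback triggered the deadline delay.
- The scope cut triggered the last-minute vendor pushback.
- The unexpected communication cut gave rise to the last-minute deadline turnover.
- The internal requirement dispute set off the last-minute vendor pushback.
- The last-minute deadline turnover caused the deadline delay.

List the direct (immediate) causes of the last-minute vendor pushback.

the internal requirement dispute, the scope cut → the last-minute vendor pushback with nothing further upstream stated.

the internal requirement dispute, the scope cut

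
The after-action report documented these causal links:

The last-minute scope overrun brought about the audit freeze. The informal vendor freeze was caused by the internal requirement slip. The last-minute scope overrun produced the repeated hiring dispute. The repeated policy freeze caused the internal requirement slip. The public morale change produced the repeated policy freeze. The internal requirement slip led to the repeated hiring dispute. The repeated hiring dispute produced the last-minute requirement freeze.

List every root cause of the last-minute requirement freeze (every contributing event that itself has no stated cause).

Tracing upstream from the last-minute requirement freeze: the last-minute requirement freeze ← the repeated hiring dispute ← the internal requirement slip ← the repeated policy freeze ← the public morale change.
A separate upstream branch: the last-minute requirement freeze ← the repeated hiring dispute ← the last-minute scope overrun.
Each of those chain origins has no stated cause.

the last-minute scope overrun, the public morale change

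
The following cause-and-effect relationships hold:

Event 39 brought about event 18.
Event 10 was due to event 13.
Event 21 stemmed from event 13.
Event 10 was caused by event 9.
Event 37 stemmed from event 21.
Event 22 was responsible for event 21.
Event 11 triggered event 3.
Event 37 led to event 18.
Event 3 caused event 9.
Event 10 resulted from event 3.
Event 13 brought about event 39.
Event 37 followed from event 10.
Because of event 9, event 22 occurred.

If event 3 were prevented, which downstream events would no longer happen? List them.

Downstream of event 3: event 9, event 22, event 21, event 10, event 37, event 18.
Of those, still caused via another path: event 21, event 10, event 37, event 18.
The remainder have no surviving cause.

event 22, event 9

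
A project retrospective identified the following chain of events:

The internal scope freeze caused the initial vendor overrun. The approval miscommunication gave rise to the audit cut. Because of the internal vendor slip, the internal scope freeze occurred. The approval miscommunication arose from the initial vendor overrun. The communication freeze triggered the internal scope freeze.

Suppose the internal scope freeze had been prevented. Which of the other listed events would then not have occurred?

the approval miscommunication, the audit cut, the initial vendor overrun

Downstream of the internal scope freeze: the initial vendor overrun, the approval miscommunication, the audit cut.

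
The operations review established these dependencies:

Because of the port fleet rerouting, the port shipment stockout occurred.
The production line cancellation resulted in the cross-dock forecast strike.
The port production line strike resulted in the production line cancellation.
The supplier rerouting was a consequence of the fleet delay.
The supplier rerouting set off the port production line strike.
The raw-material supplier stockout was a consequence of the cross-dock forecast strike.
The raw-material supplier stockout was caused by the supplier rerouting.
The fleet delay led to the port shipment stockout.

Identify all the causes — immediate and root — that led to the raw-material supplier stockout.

Immediate causes of the raw-material supplier stockout: the supplier rerouting, the cross-dock forecast strike.
Further upstream: the fleet delay, the port production line strike, the production line cancellation.

the cross-dock forecast strike, the fleet delay, the port production line strike, the production line cancellation, the supplier rerouting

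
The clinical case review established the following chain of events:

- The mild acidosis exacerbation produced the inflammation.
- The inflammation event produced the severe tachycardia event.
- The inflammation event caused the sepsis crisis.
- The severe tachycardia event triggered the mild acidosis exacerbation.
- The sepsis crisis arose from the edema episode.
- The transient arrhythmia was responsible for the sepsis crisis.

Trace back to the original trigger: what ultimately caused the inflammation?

the inflammation event

Tracing upstream from the inflammation: the inflammation ← the mild acidosis exacerbation ← the severe tachycardia event ← the inflammation event.
The inflammation event has no stated cause, so it is the root.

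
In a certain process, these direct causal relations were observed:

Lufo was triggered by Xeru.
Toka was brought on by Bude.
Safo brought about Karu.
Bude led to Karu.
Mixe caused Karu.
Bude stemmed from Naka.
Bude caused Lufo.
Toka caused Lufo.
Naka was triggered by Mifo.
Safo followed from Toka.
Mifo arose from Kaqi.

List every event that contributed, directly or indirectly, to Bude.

Kaqi, Mifo, Naka

Immediate cause of Bude: Naka.
Further upstream: Kaqi, Mifo.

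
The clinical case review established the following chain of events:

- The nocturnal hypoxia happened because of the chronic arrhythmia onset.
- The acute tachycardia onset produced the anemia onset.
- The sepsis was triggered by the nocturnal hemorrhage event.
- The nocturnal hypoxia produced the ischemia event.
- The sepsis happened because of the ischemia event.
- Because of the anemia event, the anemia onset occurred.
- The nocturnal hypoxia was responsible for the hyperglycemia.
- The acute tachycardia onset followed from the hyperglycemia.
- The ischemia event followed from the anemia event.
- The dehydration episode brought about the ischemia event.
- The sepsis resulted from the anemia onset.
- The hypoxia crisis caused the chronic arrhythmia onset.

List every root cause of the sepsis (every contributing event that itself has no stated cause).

Tracing upstream from the sepsis: the sepsis ← the ischemia event ← the nocturnal hypoxia ← the chronic arrhythmia onset ← the hypoxia crisis.
A separate upstream branch: the sepsis ← the ischemia event ← the anemia event.
A separate upstream branch: the sepsis ← the ischemia event ← the dehydration episode.
A separate upstream branch: the sepsis ← the nocturnal hemorrhage event.
Each of those chain origins has no stated cause.

the anemia event, the dehydration episode, the hypoxia crisis, the nocturnal hemorrhage event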